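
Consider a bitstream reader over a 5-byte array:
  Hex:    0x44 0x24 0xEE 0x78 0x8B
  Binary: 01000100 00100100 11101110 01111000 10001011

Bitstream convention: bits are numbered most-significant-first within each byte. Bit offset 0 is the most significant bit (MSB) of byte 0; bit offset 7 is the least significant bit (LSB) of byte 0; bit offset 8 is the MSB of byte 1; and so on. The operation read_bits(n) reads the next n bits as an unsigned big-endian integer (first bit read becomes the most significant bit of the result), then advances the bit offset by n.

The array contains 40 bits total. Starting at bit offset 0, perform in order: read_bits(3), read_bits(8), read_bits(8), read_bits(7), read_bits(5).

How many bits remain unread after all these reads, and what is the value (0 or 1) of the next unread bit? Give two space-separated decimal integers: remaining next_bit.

Answer: 9 0

Derivation:
Read 1: bits[0:3] width=3 -> value=2 (bin 010); offset now 3 = byte 0 bit 3; 37 bits remain
Read 2: bits[3:11] width=8 -> value=33 (bin 00100001); offset now 11 = byte 1 bit 3; 29 bits remain
Read 3: bits[11:19] width=8 -> value=39 (bin 00100111); offset now 19 = byte 2 bit 3; 21 bits remain
Read 4: bits[19:26] width=7 -> value=57 (bin 0111001); offset now 26 = byte 3 bit 2; 14 bits remain
Read 5: bits[26:31] width=5 -> value=28 (bin 11100); offset now 31 = byte 3 bit 7; 9 bits remain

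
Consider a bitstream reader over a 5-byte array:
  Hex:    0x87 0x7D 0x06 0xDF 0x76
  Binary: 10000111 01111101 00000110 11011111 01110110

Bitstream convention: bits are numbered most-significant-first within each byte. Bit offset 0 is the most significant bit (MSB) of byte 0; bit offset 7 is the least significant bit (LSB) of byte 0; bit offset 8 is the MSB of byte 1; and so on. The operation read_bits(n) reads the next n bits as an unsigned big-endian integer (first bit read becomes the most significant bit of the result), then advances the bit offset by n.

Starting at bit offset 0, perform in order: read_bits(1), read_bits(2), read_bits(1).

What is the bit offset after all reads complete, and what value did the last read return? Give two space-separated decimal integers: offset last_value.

Read 1: bits[0:1] width=1 -> value=1 (bin 1); offset now 1 = byte 0 bit 1; 39 bits remain
Read 2: bits[1:3] width=2 -> value=0 (bin 00); offset now 3 = byte 0 bit 3; 37 bits remain
Read 3: bits[3:4] width=1 -> value=0 (bin 0); offset now 4 = byte 0 bit 4; 36 bits remain

Answer: 4 0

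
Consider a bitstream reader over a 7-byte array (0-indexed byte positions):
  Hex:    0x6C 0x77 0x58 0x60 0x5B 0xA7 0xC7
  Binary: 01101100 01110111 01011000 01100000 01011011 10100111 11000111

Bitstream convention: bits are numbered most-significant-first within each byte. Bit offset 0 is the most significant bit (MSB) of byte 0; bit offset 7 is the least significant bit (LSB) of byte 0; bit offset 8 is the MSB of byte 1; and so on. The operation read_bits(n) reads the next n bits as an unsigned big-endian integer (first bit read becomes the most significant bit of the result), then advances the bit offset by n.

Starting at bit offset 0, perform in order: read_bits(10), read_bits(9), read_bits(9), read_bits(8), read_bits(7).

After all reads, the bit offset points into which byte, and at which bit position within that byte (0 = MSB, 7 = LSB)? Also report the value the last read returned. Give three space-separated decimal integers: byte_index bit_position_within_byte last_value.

Answer: 5 3 93

Derivation:
Read 1: bits[0:10] width=10 -> value=433 (bin 0110110001); offset now 10 = byte 1 bit 2; 46 bits remain
Read 2: bits[10:19] width=9 -> value=442 (bin 110111010); offset now 19 = byte 2 bit 3; 37 bits remain
Read 3: bits[19:28] width=9 -> value=390 (bin 110000110); offset now 28 = byte 3 bit 4; 28 bits remain
Read 4: bits[28:36] width=8 -> value=5 (bin 00000101); offset now 36 = byte 4 bit 4; 20 bits remain
Read 5: bits[36:43] width=7 -> value=93 (bin 1011101); offset now 43 = byte 5 bit 3; 13 bits remain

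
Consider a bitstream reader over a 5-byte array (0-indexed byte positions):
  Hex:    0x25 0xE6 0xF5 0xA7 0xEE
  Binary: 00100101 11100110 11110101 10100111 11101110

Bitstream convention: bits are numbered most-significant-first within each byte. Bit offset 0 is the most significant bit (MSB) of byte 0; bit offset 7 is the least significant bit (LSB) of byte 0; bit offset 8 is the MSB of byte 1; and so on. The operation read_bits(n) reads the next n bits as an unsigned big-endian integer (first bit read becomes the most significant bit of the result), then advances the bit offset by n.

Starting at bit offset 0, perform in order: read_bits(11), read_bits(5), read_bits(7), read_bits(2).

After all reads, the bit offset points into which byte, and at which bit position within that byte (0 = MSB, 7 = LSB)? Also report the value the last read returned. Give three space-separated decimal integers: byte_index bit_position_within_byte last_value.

Read 1: bits[0:11] width=11 -> value=303 (bin 00100101111); offset now 11 = byte 1 bit 3; 29 bits remain
Read 2: bits[11:16] width=5 -> value=6 (bin 00110); offset now 16 = byte 2 bit 0; 24 bits remain
Read 3: bits[16:23] width=7 -> value=122 (bin 1111010); offset now 23 = byte 2 bit 7; 17 bits remain
Read 4: bits[23:25] width=2 -> value=3 (bin 11); offset now 25 = byte 3 bit 1; 15 bits remain

Answer: 3 1 3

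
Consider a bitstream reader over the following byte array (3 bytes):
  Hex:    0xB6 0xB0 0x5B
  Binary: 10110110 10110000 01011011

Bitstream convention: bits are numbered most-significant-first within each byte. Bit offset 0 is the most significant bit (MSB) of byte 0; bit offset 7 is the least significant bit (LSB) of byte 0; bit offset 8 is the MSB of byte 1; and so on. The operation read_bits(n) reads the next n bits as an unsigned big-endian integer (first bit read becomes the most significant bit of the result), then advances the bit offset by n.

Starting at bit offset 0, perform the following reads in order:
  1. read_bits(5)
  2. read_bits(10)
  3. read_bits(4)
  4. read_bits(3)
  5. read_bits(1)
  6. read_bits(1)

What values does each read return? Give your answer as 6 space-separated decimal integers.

Answer: 22 856 2 6 1 1

Derivation:
Read 1: bits[0:5] width=5 -> value=22 (bin 10110); offset now 5 = byte 0 bit 5; 19 bits remain
Read 2: bits[5:15] width=10 -> value=856 (bin 1101011000); offset now 15 = byte 1 bit 7; 9 bits remain
Read 3: bits[15:19] width=4 -> value=2 (bin 0010); offset now 19 = byte 2 bit 3; 5 bits remain
Read 4: bits[19:22] width=3 -> value=6 (bin 110); offset now 22 = byte 2 bit 6; 2 bits remain
Read 5: bits[22:23] width=1 -> value=1 (bin 1); offset now 23 = byte 2 bit 7; 1 bits remain
Read 6: bits[23:24] width=1 -> value=1 (bin 1); offset now 24 = byte 3 bit 0; 0 bits remain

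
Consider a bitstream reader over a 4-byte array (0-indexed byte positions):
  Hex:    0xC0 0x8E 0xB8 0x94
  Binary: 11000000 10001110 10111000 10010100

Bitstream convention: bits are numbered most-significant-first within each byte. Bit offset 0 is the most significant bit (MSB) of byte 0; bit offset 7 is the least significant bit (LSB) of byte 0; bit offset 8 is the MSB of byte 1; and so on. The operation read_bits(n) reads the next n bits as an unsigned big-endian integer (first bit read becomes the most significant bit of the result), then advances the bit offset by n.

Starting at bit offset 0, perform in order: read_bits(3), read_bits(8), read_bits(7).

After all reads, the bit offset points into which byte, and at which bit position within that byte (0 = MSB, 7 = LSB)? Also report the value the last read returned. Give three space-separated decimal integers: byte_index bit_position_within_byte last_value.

Answer: 2 2 58

Derivation:
Read 1: bits[0:3] width=3 -> value=6 (bin 110); offset now 3 = byte 0 bit 3; 29 bits remain
Read 2: bits[3:11] width=8 -> value=4 (bin 00000100); offset now 11 = byte 1 bit 3; 21 bits remain
Read 3: bits[11:18] width=7 -> value=58 (bin 0111010); offset now 18 = byte 2 bit 2; 14 bits remain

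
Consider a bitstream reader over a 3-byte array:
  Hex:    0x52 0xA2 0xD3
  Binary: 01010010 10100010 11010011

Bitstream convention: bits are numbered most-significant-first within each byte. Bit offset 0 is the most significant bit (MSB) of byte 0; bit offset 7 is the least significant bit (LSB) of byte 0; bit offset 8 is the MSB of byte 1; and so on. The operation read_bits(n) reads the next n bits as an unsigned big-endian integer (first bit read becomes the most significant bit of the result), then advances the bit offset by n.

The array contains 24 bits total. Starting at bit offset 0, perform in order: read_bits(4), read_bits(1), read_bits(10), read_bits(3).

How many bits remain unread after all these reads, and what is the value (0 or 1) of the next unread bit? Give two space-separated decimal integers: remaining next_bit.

Answer: 6 0

Derivation:
Read 1: bits[0:4] width=4 -> value=5 (bin 0101); offset now 4 = byte 0 bit 4; 20 bits remain
Read 2: bits[4:5] width=1 -> value=0 (bin 0); offset now 5 = byte 0 bit 5; 19 bits remain
Read 3: bits[5:15] width=10 -> value=337 (bin 0101010001); offset now 15 = byte 1 bit 7; 9 bits remain
Read 4: bits[15:18] width=3 -> value=3 (bin 011); offset now 18 = byte 2 bit 2; 6 bits remain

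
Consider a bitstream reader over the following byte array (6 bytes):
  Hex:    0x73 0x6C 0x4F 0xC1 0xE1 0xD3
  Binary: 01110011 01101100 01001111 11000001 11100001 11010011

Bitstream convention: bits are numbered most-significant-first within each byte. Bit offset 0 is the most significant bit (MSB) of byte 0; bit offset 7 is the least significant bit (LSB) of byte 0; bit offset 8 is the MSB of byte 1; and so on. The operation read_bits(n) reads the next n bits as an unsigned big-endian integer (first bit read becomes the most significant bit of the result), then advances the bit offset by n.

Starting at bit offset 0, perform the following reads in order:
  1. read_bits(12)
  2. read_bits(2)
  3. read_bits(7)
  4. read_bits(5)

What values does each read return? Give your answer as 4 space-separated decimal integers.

Answer: 1846 3 9 31

Derivation:
Read 1: bits[0:12] width=12 -> value=1846 (bin 011100110110); offset now 12 = byte 1 bit 4; 36 bits remain
Read 2: bits[12:14] width=2 -> value=3 (bin 11); offset now 14 = byte 1 bit 6; 34 bits remain
Read 3: bits[14:21] width=7 -> value=9 (bin 0001001); offset now 21 = byte 2 bit 5; 27 bits remain
Read 4: bits[21:26] width=5 -> value=31 (bin 11111); offset now 26 = byte 3 bit 2; 22 bits remain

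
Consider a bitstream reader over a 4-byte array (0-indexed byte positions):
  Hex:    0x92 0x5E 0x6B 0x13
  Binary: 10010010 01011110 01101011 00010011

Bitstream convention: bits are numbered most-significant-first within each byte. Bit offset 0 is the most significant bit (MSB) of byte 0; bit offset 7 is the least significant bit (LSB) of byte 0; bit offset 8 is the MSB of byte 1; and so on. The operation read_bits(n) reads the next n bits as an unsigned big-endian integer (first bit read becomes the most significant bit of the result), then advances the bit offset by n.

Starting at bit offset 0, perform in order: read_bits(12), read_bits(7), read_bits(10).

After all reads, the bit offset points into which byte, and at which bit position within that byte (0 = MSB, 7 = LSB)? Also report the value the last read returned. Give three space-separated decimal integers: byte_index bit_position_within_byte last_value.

Answer: 3 5 354

Derivation:
Read 1: bits[0:12] width=12 -> value=2341 (bin 100100100101); offset now 12 = byte 1 bit 4; 20 bits remain
Read 2: bits[12:19] width=7 -> value=115 (bin 1110011); offset now 19 = byte 2 bit 3; 13 bits remain
Read 3: bits[19:29] width=10 -> value=354 (bin 0101100010); offset now 29 = byte 3 bit 5; 3 bits remain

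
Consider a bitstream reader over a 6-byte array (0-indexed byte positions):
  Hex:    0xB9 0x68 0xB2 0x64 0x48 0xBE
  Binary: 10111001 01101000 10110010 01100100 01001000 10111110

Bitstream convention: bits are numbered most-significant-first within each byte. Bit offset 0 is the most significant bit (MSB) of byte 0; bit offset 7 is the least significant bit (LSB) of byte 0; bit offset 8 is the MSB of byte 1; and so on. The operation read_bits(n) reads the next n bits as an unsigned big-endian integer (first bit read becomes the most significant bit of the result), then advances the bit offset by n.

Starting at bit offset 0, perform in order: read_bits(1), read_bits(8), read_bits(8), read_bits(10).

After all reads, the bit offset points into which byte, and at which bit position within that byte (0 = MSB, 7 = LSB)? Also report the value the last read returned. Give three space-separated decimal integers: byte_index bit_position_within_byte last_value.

Answer: 3 3 403

Derivation:
Read 1: bits[0:1] width=1 -> value=1 (bin 1); offset now 1 = byte 0 bit 1; 47 bits remain
Read 2: bits[1:9] width=8 -> value=114 (bin 01110010); offset now 9 = byte 1 bit 1; 39 bits remain
Read 3: bits[9:17] width=8 -> value=209 (bin 11010001); offset now 17 = byte 2 bit 1; 31 bits remain
Read 4: bits[17:27] width=10 -> value=403 (bin 0110010011); offset now 27 = byte 3 bit 3; 21 bits remain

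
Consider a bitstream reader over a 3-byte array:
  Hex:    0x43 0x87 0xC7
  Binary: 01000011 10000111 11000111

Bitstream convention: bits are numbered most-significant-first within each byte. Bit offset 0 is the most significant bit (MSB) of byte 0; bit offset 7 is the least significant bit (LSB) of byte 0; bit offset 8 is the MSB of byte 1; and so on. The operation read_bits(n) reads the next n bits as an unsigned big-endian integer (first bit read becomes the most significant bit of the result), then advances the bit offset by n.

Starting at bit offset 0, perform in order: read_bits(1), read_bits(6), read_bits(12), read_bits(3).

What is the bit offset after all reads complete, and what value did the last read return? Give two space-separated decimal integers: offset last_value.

Answer: 22 1

Derivation:
Read 1: bits[0:1] width=1 -> value=0 (bin 0); offset now 1 = byte 0 bit 1; 23 bits remain
Read 2: bits[1:7] width=6 -> value=33 (bin 100001); offset now 7 = byte 0 bit 7; 17 bits remain
Read 3: bits[7:19] width=12 -> value=3134 (bin 110000111110); offset now 19 = byte 2 bit 3; 5 bits remain
Read 4: bits[19:22] width=3 -> value=1 (bin 001); offset now 22 = byte 2 bit 6; 2 bits remain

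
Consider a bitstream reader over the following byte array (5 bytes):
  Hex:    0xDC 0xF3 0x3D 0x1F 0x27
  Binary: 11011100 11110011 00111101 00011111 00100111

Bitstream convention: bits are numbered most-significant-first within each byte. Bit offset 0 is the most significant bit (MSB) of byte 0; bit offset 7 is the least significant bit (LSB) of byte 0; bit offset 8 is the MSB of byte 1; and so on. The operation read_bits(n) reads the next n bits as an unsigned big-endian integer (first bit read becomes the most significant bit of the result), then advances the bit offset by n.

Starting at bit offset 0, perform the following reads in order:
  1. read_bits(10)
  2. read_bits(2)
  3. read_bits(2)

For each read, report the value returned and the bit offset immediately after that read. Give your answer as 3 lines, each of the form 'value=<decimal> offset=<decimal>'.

Answer: value=883 offset=10
value=3 offset=12
value=0 offset=14

Derivation:
Read 1: bits[0:10] width=10 -> value=883 (bin 1101110011); offset now 10 = byte 1 bit 2; 30 bits remain
Read 2: bits[10:12] width=2 -> value=3 (bin 11); offset now 12 = byte 1 bit 4; 28 bits remain
Read 3: bits[12:14] width=2 -> value=0 (bin 00); offset now 14 = byte 1 bit 6; 26 bits remain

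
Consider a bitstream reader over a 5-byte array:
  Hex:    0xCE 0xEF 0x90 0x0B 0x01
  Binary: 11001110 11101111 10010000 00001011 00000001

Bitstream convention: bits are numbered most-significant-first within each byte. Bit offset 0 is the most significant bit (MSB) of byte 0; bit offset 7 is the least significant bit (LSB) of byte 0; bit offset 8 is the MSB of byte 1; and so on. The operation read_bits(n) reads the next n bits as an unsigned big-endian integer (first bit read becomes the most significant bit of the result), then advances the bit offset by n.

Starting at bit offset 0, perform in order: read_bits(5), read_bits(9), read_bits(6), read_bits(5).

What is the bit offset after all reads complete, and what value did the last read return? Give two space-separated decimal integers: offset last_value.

Read 1: bits[0:5] width=5 -> value=25 (bin 11001); offset now 5 = byte 0 bit 5; 35 bits remain
Read 2: bits[5:14] width=9 -> value=443 (bin 110111011); offset now 14 = byte 1 bit 6; 26 bits remain
Read 3: bits[14:20] width=6 -> value=57 (bin 111001); offset now 20 = byte 2 bit 4; 20 bits remain
Read 4: bits[20:25] width=5 -> value=0 (bin 00000); offset now 25 = byte 3 bit 1; 15 bits remain

Answer: 25 0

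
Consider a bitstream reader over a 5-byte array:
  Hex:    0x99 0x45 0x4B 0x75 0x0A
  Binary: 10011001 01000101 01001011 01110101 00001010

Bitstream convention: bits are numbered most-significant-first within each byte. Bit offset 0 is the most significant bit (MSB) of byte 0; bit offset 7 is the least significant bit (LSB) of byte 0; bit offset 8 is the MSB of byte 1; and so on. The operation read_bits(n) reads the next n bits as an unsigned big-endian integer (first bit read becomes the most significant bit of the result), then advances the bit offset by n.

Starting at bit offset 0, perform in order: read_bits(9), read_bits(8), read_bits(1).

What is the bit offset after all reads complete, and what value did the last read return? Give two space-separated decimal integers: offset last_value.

Answer: 18 1

Derivation:
Read 1: bits[0:9] width=9 -> value=306 (bin 100110010); offset now 9 = byte 1 bit 1; 31 bits remain
Read 2: bits[9:17] width=8 -> value=138 (bin 10001010); offset now 17 = byte 2 bit 1; 23 bits remain
Read 3: bits[17:18] width=1 -> value=1 (bin 1); offset now 18 = byte 2 bit 2; 22 bits remain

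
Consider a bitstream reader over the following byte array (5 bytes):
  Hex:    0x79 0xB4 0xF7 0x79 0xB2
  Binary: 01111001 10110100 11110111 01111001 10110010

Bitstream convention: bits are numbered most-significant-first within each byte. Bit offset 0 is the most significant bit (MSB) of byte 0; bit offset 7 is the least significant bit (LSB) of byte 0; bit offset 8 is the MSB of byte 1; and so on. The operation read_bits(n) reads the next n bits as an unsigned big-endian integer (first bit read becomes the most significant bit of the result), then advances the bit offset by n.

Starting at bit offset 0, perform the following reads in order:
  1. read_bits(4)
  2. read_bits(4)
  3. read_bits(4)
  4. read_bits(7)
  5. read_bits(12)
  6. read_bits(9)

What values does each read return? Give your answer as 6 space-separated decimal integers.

Read 1: bits[0:4] width=4 -> value=7 (bin 0111); offset now 4 = byte 0 bit 4; 36 bits remain
Read 2: bits[4:8] width=4 -> value=9 (bin 1001); offset now 8 = byte 1 bit 0; 32 bits remain
Read 3: bits[8:12] width=4 -> value=11 (bin 1011); offset now 12 = byte 1 bit 4; 28 bits remain
Read 4: bits[12:19] width=7 -> value=39 (bin 0100111); offset now 19 = byte 2 bit 3; 21 bits remain
Read 5: bits[19:31] width=12 -> value=3004 (bin 101110111100); offset now 31 = byte 3 bit 7; 9 bits remain
Read 6: bits[31:40] width=9 -> value=434 (bin 110110010); offset now 40 = byte 5 bit 0; 0 bits remain

Answer: 7 9 11 39 3004 434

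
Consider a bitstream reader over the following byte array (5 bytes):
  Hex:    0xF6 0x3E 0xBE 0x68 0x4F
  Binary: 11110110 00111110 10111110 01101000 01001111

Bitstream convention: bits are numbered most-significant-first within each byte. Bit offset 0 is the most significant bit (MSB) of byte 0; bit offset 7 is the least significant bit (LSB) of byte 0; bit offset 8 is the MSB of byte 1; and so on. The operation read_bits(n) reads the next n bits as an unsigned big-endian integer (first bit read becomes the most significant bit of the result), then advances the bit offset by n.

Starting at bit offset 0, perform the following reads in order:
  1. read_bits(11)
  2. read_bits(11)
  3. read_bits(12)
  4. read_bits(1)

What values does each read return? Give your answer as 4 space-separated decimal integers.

Answer: 1969 1967 2465 0

Derivation:
Read 1: bits[0:11] width=11 -> value=1969 (bin 11110110001); offset now 11 = byte 1 bit 3; 29 bits remain
Read 2: bits[11:22] width=11 -> value=1967 (bin 11110101111); offset now 22 = byte 2 bit 6; 18 bits remain
Read 3: bits[22:34] width=12 -> value=2465 (bin 100110100001); offset now 34 = byte 4 bit 2; 6 bits remain
Read 4: bits[34:35] width=1 -> value=0 (bin 0); offset now 35 = byte 4 bit 3; 5 bits remain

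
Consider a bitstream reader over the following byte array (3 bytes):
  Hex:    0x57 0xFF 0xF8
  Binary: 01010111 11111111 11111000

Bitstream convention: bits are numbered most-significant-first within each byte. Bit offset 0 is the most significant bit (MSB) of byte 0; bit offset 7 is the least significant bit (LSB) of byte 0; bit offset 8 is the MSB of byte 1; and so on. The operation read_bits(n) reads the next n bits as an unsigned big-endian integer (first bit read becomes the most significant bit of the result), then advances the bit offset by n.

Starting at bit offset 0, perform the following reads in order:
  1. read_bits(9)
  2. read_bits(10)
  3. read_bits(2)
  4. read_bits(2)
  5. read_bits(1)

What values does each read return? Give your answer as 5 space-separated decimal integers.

Answer: 175 1023 3 0 0

Derivation:
Read 1: bits[0:9] width=9 -> value=175 (bin 010101111); offset now 9 = byte 1 bit 1; 15 bits remain
Read 2: bits[9:19] width=10 -> value=1023 (bin 1111111111); offset now 19 = byte 2 bit 3; 5 bits remain
Read 3: bits[19:21] width=2 -> value=3 (bin 11); offset now 21 = byte 2 bit 5; 3 bits remain
Read 4: bits[21:23] width=2 -> value=0 (bin 00); offset now 23 = byte 2 bit 7; 1 bits remain
Read 5: bits[23:24] width=1 -> value=0 (bin 0); offset now 24 = byte 3 bit 0; 0 bits remain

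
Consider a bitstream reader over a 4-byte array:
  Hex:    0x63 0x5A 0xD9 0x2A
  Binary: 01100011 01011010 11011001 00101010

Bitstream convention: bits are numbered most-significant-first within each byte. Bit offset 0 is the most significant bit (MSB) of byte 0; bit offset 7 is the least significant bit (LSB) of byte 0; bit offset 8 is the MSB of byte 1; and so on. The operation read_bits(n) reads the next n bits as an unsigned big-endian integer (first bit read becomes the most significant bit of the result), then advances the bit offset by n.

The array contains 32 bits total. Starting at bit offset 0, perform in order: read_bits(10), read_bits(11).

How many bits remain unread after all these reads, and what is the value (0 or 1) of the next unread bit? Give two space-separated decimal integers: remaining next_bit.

Answer: 11 0

Derivation:
Read 1: bits[0:10] width=10 -> value=397 (bin 0110001101); offset now 10 = byte 1 bit 2; 22 bits remain
Read 2: bits[10:21] width=11 -> value=859 (bin 01101011011); offset now 21 = byte 2 bit 5; 11 bits remain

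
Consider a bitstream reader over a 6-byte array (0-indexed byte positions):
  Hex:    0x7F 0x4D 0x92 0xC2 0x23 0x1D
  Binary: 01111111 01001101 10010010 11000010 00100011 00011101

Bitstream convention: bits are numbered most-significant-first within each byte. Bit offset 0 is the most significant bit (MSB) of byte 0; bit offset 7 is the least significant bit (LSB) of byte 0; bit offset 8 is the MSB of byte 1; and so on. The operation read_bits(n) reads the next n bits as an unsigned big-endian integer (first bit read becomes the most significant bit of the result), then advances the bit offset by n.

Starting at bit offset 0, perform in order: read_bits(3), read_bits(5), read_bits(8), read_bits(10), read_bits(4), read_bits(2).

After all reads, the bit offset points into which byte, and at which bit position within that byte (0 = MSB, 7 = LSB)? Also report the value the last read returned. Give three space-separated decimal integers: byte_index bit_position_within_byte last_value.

Answer: 4 0 2

Derivation:
Read 1: bits[0:3] width=3 -> value=3 (bin 011); offset now 3 = byte 0 bit 3; 45 bits remain
Read 2: bits[3:8] width=5 -> value=31 (bin 11111); offset now 8 = byte 1 bit 0; 40 bits remain
Read 3: bits[8:16] width=8 -> value=77 (bin 01001101); offset now 16 = byte 2 bit 0; 32 bits remain
Read 4: bits[16:26] width=10 -> value=587 (bin 1001001011); offset now 26 = byte 3 bit 2; 22 bits remain
Read 5: bits[26:30] width=4 -> value=0 (bin 0000); offset now 30 = byte 3 bit 6; 18 bits remain
Read 6: bits[30:32] width=2 -> value=2 (bin 10); offset now 32 = byte 4 bit 0; 16 bits remain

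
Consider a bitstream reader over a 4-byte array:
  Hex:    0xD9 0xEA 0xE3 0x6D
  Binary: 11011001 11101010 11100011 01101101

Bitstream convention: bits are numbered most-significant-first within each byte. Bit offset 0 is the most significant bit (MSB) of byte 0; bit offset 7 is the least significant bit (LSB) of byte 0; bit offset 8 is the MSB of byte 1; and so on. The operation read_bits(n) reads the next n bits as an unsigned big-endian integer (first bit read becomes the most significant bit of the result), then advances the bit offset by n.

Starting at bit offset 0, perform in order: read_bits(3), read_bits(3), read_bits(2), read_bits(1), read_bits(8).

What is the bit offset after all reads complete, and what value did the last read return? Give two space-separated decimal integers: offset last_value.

Read 1: bits[0:3] width=3 -> value=6 (bin 110); offset now 3 = byte 0 bit 3; 29 bits remain
Read 2: bits[3:6] width=3 -> value=6 (bin 110); offset now 6 = byte 0 bit 6; 26 bits remain
Read 3: bits[6:8] width=2 -> value=1 (bin 01); offset now 8 = byte 1 bit 0; 24 bits remain
Read 4: bits[8:9] width=1 -> value=1 (bin 1); offset now 9 = byte 1 bit 1; 23 bits remain
Read 5: bits[9:17] width=8 -> value=213 (bin 11010101); offset now 17 = byte 2 bit 1; 15 bits remain

Answer: 17 213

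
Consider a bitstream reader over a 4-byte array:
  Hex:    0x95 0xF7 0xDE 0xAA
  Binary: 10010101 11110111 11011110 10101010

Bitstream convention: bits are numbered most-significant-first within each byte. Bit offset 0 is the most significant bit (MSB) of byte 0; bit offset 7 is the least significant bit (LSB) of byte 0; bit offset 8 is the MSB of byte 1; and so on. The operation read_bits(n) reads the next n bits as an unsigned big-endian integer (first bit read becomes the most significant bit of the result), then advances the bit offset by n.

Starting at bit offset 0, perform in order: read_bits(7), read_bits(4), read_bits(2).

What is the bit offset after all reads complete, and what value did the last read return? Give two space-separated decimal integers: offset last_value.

Answer: 13 2

Derivation:
Read 1: bits[0:7] width=7 -> value=74 (bin 1001010); offset now 7 = byte 0 bit 7; 25 bits remain
Read 2: bits[7:11] width=4 -> value=15 (bin 1111); offset now 11 = byte 1 bit 3; 21 bits remain
Read 3: bits[11:13] width=2 -> value=2 (bin 10); offset now 13 = byte 1 bit 5; 19 bits remain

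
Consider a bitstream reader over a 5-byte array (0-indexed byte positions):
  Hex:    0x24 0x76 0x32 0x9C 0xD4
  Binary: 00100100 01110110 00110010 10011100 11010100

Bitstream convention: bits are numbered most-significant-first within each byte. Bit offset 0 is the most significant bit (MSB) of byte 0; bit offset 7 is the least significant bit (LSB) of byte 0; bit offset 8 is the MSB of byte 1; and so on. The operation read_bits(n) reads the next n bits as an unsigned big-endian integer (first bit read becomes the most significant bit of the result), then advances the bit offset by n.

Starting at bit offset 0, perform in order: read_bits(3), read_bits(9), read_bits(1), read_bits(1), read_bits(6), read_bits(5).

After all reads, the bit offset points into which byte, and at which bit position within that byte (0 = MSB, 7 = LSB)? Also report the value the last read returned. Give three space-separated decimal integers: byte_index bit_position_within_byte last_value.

Answer: 3 1 5

Derivation:
Read 1: bits[0:3] width=3 -> value=1 (bin 001); offset now 3 = byte 0 bit 3; 37 bits remain
Read 2: bits[3:12] width=9 -> value=71 (bin 001000111); offset now 12 = byte 1 bit 4; 28 bits remain
Read 3: bits[12:13] width=1 -> value=0 (bin 0); offset now 13 = byte 1 bit 5; 27 bits remain
Read 4: bits[13:14] width=1 -> value=1 (bin 1); offset now 14 = byte 1 bit 6; 26 bits remain
Read 5: bits[14:20] width=6 -> value=35 (bin 100011); offset now 20 = byte 2 bit 4; 20 bits remain
Read 6: bits[20:25] width=5 -> value=5 (bin 00101); offset now 25 = byte 3 bit 1; 15 bits remain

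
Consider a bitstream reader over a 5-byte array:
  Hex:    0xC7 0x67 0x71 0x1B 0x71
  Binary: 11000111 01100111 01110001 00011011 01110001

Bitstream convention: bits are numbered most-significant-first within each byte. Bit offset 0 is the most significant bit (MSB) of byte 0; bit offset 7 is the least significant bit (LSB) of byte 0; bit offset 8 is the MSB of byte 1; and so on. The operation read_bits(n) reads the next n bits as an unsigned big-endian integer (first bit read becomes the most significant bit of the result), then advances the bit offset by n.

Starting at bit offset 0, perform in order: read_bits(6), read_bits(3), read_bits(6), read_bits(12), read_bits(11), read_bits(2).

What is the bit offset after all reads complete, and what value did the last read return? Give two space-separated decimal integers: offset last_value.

Read 1: bits[0:6] width=6 -> value=49 (bin 110001); offset now 6 = byte 0 bit 6; 34 bits remain
Read 2: bits[6:9] width=3 -> value=6 (bin 110); offset now 9 = byte 1 bit 1; 31 bits remain
Read 3: bits[9:15] width=6 -> value=51 (bin 110011); offset now 15 = byte 1 bit 7; 25 bits remain
Read 4: bits[15:27] width=12 -> value=2952 (bin 101110001000); offset now 27 = byte 3 bit 3; 13 bits remain
Read 5: bits[27:38] width=11 -> value=1756 (bin 11011011100); offset now 38 = byte 4 bit 6; 2 bits remain
Read 6: bits[38:40] width=2 -> value=1 (bin 01); offset now 40 = byte 5 bit 0; 0 bits remain

Answer: 40 1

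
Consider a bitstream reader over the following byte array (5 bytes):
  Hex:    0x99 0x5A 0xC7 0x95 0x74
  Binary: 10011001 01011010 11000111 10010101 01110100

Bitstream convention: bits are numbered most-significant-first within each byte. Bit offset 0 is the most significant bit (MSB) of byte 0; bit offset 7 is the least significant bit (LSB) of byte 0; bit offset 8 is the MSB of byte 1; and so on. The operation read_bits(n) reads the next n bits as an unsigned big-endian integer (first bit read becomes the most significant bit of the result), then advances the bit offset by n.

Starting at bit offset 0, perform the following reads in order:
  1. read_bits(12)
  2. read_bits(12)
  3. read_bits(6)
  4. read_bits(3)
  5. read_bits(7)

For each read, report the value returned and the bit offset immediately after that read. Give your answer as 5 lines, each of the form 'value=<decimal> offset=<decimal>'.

Read 1: bits[0:12] width=12 -> value=2453 (bin 100110010101); offset now 12 = byte 1 bit 4; 28 bits remain
Read 2: bits[12:24] width=12 -> value=2759 (bin 101011000111); offset now 24 = byte 3 bit 0; 16 bits remain
Read 3: bits[24:30] width=6 -> value=37 (bin 100101); offset now 30 = byte 3 bit 6; 10 bits remain
Read 4: bits[30:33] width=3 -> value=2 (bin 010); offset now 33 = byte 4 bit 1; 7 bits remain
Read 5: bits[33:40] width=7 -> value=116 (bin 1110100); offset now 40 = byte 5 bit 0; 0 bits remain

Answer: value=2453 offset=12
value=2759 offset=24
value=37 offset=30
value=2 offset=33
value=116 offset=40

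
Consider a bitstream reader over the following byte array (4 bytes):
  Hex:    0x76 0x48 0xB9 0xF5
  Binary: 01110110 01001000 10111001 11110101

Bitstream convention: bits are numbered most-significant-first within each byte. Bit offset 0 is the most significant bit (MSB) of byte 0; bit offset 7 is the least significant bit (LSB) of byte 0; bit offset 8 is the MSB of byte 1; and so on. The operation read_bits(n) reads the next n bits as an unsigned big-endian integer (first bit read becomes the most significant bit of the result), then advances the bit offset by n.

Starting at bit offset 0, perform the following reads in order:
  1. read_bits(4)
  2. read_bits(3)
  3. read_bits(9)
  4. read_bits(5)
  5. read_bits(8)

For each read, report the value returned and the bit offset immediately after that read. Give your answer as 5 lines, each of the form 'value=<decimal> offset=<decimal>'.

Read 1: bits[0:4] width=4 -> value=7 (bin 0111); offset now 4 = byte 0 bit 4; 28 bits remain
Read 2: bits[4:7] width=3 -> value=3 (bin 011); offset now 7 = byte 0 bit 7; 25 bits remain
Read 3: bits[7:16] width=9 -> value=72 (bin 001001000); offset now 16 = byte 2 bit 0; 16 bits remain
Read 4: bits[16:21] width=5 -> value=23 (bin 10111); offset now 21 = byte 2 bit 5; 11 bits remain
Read 5: bits[21:29] width=8 -> value=62 (bin 00111110); offset now 29 = byte 3 bit 5; 3 bits remain

Answer: value=7 offset=4
value=3 offset=7
value=72 offset=16
value=23 offset=21
value=62 offset=29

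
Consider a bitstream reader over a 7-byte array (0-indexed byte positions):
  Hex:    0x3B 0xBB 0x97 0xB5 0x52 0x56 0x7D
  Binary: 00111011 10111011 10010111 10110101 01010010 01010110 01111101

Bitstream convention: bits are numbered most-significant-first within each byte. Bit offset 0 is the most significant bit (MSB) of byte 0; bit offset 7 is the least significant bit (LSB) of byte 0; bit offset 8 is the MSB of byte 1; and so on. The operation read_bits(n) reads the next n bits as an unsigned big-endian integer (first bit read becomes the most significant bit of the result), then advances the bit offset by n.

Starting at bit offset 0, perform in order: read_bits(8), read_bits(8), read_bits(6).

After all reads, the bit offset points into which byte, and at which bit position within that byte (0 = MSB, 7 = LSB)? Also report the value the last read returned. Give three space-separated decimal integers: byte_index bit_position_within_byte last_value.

Answer: 2 6 37

Derivation:
Read 1: bits[0:8] width=8 -> value=59 (bin 00111011); offset now 8 = byte 1 bit 0; 48 bits remain
Read 2: bits[8:16] width=8 -> value=187 (bin 10111011); offset now 16 = byte 2 bit 0; 40 bits remain
Read 3: bits[16:22] width=6 -> value=37 (bin 100101); offset now 22 = byte 2 bit 6; 34 bits remain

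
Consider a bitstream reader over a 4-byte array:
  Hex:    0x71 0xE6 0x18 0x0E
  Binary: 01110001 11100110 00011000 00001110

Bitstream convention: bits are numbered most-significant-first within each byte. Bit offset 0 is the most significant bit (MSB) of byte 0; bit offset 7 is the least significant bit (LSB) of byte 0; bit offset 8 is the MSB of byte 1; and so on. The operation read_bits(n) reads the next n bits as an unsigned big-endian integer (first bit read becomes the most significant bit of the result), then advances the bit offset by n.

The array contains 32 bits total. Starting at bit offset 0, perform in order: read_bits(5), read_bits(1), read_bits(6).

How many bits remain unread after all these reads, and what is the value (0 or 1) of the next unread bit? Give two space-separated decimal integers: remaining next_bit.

Read 1: bits[0:5] width=5 -> value=14 (bin 01110); offset now 5 = byte 0 bit 5; 27 bits remain
Read 2: bits[5:6] width=1 -> value=0 (bin 0); offset now 6 = byte 0 bit 6; 26 bits remain
Read 3: bits[6:12] width=6 -> value=30 (bin 011110); offset now 12 = byte 1 bit 4; 20 bits remain

Answer: 20 0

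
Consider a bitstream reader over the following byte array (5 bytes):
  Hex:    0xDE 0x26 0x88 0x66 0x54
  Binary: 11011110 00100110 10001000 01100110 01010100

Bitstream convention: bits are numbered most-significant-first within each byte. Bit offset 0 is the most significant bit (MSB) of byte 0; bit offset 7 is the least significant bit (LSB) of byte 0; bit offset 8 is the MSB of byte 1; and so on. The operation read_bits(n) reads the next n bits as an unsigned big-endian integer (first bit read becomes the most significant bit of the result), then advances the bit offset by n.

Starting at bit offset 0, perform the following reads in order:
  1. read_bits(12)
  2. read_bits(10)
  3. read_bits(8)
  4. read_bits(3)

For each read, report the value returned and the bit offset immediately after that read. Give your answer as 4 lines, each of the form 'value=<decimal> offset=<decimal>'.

Answer: value=3554 offset=12
value=418 offset=22
value=25 offset=30
value=4 offset=33

Derivation:
Read 1: bits[0:12] width=12 -> value=3554 (bin 110111100010); offset now 12 = byte 1 bit 4; 28 bits remain
Read 2: bits[12:22] width=10 -> value=418 (bin 0110100010); offset now 22 = byte 2 bit 6; 18 bits remain
Read 3: bits[22:30] width=8 -> value=25 (bin 00011001); offset now 30 = byte 3 bit 6; 10 bits remain
Read 4: bits[30:33] width=3 -> value=4 (bin 100); offset now 33 = byte 4 bit 1; 7 bits remain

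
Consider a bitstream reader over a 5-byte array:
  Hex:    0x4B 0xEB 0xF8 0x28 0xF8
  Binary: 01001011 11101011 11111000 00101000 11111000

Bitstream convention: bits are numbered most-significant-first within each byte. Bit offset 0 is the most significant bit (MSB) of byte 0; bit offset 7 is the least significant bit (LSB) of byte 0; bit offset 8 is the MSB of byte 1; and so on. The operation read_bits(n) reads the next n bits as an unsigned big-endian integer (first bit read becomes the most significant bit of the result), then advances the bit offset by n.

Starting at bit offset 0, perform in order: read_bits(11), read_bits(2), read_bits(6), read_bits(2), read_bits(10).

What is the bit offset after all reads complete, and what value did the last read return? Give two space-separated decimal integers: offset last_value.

Read 1: bits[0:11] width=11 -> value=607 (bin 01001011111); offset now 11 = byte 1 bit 3; 29 bits remain
Read 2: bits[11:13] width=2 -> value=1 (bin 01); offset now 13 = byte 1 bit 5; 27 bits remain
Read 3: bits[13:19] width=6 -> value=31 (bin 011111); offset now 19 = byte 2 bit 3; 21 bits remain
Read 4: bits[19:21] width=2 -> value=3 (bin 11); offset now 21 = byte 2 bit 5; 19 bits remain
Read 5: bits[21:31] width=10 -> value=20 (bin 0000010100); offset now 31 = byte 3 bit 7; 9 bits remain

Answer: 31 20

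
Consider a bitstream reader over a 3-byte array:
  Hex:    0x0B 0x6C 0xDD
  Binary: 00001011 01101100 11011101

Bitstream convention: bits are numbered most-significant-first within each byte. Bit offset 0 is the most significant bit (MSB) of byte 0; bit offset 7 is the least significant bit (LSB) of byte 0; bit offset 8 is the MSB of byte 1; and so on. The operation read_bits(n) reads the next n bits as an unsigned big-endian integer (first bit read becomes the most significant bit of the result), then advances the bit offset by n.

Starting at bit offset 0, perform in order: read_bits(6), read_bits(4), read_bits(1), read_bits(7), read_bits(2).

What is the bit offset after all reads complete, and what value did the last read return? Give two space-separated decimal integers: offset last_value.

Read 1: bits[0:6] width=6 -> value=2 (bin 000010); offset now 6 = byte 0 bit 6; 18 bits remain
Read 2: bits[6:10] width=4 -> value=13 (bin 1101); offset now 10 = byte 1 bit 2; 14 bits remain
Read 3: bits[10:11] width=1 -> value=1 (bin 1); offset now 11 = byte 1 bit 3; 13 bits remain
Read 4: bits[11:18] width=7 -> value=51 (bin 0110011); offset now 18 = byte 2 bit 2; 6 bits remain
Read 5: bits[18:20] width=2 -> value=1 (bin 01); offset now 20 = byte 2 bit 4; 4 bits remain

Answer: 20 1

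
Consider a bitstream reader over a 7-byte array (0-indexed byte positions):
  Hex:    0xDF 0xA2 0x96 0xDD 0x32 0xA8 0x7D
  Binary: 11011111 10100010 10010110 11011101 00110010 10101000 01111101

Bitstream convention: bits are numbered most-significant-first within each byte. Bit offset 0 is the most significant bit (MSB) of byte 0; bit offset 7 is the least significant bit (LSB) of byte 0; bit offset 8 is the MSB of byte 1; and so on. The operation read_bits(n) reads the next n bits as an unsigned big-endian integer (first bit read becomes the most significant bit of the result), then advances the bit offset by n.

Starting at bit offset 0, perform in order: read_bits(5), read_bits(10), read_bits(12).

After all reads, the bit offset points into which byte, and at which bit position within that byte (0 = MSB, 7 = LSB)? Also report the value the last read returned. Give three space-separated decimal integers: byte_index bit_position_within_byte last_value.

Answer: 3 3 1206

Derivation:
Read 1: bits[0:5] width=5 -> value=27 (bin 11011); offset now 5 = byte 0 bit 5; 51 bits remain
Read 2: bits[5:15] width=10 -> value=977 (bin 1111010001); offset now 15 = byte 1 bit 7; 41 bits remain
Read 3: bits[15:27] width=12 -> value=1206 (bin 010010110110); offset now 27 = byte 3 bit 3; 29 bits remain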